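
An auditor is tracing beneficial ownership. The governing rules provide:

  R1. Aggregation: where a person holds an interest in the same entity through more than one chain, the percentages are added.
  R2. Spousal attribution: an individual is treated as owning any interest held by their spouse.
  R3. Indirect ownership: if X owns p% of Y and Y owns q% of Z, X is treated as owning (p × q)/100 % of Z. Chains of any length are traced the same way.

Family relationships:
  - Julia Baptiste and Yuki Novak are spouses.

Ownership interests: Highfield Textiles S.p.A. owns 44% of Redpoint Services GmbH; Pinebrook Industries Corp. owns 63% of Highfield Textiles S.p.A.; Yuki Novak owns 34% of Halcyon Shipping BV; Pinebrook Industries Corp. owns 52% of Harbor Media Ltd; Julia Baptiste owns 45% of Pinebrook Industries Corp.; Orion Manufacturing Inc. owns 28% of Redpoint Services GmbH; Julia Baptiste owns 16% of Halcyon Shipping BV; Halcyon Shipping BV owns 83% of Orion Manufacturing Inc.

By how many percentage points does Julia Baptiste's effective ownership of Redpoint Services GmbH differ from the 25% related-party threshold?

By spousal attribution (R2), Julia Baptiste is treated as also owning Yuki Novak's interest in Halcyon Shipping BV, giving 16% + 34% = 50%.
Chain via Pinebrook Industries Corp. → Highfield Textiles S.p.A. (R3): 45% × 63% × 44% = 12.474% of Redpoint Services GmbH.
Chain via Halcyon Shipping BV → Orion Manufacturing Inc. (R3): 50% × 83% × 28% = 11.62% of Redpoint Services GmbH.
Aggregating (R1): 12.474% + 11.62% = 24.094%.
24.094% falls short of the 25% threshold by 0.906 percentage points.

0.906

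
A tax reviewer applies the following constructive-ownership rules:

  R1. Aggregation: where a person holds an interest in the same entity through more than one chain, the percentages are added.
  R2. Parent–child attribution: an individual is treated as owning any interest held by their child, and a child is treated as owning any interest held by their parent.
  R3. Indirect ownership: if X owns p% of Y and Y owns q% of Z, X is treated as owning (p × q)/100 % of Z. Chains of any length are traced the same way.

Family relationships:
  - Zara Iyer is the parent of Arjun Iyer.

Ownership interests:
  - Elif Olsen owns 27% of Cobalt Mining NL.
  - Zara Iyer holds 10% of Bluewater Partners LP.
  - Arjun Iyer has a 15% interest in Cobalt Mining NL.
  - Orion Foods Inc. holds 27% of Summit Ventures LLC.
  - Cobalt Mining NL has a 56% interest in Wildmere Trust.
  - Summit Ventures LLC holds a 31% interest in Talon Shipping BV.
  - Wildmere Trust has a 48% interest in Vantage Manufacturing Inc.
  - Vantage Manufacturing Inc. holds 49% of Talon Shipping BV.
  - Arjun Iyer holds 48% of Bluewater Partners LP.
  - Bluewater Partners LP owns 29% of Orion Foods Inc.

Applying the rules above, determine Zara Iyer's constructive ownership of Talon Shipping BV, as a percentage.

By parent–child attribution (R2), Zara Iyer is treated as also owning Arjun Iyer's interest in Bluewater Partners LP, giving 10% + 48% = 58%.
By parent–child attribution (R2), Zara Iyer is treated as owning Arjun Iyer's 15% interest in Cobalt Mining NL.
Chain via Bluewater Partners LP → Orion Foods Inc. → Summit Ventures LLC (R3): 58% × 29% × 27% × 31% = 1.407834% of Talon Shipping BV.
Chain via Cobalt Mining NL → Wildmere Trust → Vantage Manufacturing Inc. (R3): 15% × 56% × 48% × 49% = 1.97568% of Talon Shipping BV.
Aggregating (R1): 1.407834% + 1.97568% = 3.383514%.

3.383514%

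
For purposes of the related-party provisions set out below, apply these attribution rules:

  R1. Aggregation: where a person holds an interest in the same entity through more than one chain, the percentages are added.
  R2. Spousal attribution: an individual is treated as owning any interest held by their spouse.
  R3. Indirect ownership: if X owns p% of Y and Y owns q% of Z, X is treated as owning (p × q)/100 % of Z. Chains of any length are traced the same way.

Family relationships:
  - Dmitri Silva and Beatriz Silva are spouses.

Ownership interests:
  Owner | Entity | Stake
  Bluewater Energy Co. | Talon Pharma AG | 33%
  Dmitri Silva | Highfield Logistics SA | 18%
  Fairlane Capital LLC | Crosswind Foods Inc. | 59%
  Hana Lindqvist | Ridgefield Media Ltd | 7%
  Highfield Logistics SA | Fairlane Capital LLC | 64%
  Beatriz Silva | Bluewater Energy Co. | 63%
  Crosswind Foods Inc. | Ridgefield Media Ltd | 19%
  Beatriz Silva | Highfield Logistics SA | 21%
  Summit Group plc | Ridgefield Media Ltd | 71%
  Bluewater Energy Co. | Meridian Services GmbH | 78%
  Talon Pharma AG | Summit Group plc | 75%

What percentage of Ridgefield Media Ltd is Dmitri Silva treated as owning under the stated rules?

13.868691%

By spousal attribution (R2), Dmitri Silva is treated as also owning Beatriz Silva's interest in Highfield Logistics SA, giving 18% + 21% = 39%.
By spousal attribution (R2), Dmitri Silva is treated as owning Beatriz Silva's 63% interest in Bluewater Energy Co.
Chain via Highfield Logistics SA → Fairlane Capital LLC → Crosswind Foods Inc. (R3): 39% × 64% × 59% × 19% = 2.798016% of Ridgefield Media Ltd.
Chain via Bluewater Energy Co. → Talon Pharma AG → Summit Group plc (R3): 63% × 33% × 75% × 71% = 11.070675% of Ridgefield Media Ltd.
Aggregating (R1): 2.798016% + 11.070675% = 13.868691%.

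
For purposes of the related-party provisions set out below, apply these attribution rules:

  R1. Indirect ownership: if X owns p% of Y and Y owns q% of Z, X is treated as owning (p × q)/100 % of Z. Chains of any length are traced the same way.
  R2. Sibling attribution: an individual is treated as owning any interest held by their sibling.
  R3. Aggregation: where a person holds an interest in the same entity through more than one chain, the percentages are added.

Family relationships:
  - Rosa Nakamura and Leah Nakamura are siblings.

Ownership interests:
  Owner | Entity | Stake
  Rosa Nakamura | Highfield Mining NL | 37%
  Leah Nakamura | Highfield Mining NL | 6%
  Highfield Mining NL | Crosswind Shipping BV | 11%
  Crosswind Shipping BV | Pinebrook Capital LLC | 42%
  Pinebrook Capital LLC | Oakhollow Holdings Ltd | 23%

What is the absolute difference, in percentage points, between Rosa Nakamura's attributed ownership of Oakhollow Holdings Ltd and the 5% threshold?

4.543082

By sibling attribution (R2), Rosa Nakamura is treated as also owning Leah Nakamura's interest in Highfield Mining NL, giving 37% + 6% = 43%.
Chain via Highfield Mining NL → Crosswind Shipping BV → Pinebrook Capital LLC (R1): 43% × 11% × 42% × 23% = 0.456918% of Oakhollow Holdings Ltd.
0.456918% falls short of the 5% threshold by 4.543082 percentage points.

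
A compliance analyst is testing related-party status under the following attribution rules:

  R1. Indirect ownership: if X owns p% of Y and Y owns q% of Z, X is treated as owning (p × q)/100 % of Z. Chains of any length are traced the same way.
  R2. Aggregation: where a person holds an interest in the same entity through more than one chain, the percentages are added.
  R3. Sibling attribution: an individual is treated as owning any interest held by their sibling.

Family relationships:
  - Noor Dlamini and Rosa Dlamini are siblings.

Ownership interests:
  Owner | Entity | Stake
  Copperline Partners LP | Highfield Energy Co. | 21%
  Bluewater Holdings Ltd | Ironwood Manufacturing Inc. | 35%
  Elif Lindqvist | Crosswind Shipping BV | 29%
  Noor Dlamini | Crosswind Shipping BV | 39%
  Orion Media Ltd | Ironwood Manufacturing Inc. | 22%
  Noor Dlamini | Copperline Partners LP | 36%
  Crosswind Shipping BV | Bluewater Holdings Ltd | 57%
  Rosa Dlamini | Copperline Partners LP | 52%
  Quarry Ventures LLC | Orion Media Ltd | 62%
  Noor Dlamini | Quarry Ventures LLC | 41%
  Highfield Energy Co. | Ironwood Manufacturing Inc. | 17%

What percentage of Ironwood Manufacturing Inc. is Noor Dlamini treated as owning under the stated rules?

16.5145%

By sibling attribution (R3), Noor Dlamini is treated as also owning Rosa Dlamini's interest in Copperline Partners LP, giving 36% + 52% = 88%.
Chain via Quarry Ventures LLC → Orion Media Ltd (R1): 41% × 62% × 22% = 5.5924% of Ironwood Manufacturing Inc.
Chain via Copperline Partners LP → Highfield Energy Co. (R1): 88% × 21% × 17% = 3.1416% of Ironwood Manufacturing Inc.
Chain via Crosswind Shipping BV → Bluewater Holdings Ltd (R1): 39% × 57% × 35% = 7.7805% of Ironwood Manufacturing Inc.
Aggregating (R2): 5.5924% + 3.1416% + 7.7805% = 16.5145%.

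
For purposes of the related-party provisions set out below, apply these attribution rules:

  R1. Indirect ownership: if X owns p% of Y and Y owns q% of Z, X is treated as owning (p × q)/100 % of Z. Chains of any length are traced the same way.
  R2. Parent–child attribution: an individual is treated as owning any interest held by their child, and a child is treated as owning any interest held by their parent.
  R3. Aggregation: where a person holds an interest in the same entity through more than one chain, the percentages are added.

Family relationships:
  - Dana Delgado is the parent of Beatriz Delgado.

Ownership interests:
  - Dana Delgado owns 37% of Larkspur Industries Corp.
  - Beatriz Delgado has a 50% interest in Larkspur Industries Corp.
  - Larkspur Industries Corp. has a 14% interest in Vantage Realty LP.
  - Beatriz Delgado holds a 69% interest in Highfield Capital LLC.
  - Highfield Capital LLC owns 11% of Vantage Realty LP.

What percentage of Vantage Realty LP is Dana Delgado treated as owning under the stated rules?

By parent–child attribution (R2), Dana Delgado is treated as also owning Beatriz Delgado's interest in Larkspur Industries Corp, giving 37% + 50% = 87%.
By parent–child attribution (R2), Dana Delgado is treated as owning Beatriz Delgado's 69% interest in Highfield Capital LLC.
Chain via Larkspur Industries Corp. (R1): 87% × 14% = 12.18% of Vantage Realty LP.
Chain via Highfield Capital LLC (R1): 69% × 11% = 7.59% of Vantage Realty LP.
Aggregating (R3): 12.18% + 7.59% = 19.77%.

19.77%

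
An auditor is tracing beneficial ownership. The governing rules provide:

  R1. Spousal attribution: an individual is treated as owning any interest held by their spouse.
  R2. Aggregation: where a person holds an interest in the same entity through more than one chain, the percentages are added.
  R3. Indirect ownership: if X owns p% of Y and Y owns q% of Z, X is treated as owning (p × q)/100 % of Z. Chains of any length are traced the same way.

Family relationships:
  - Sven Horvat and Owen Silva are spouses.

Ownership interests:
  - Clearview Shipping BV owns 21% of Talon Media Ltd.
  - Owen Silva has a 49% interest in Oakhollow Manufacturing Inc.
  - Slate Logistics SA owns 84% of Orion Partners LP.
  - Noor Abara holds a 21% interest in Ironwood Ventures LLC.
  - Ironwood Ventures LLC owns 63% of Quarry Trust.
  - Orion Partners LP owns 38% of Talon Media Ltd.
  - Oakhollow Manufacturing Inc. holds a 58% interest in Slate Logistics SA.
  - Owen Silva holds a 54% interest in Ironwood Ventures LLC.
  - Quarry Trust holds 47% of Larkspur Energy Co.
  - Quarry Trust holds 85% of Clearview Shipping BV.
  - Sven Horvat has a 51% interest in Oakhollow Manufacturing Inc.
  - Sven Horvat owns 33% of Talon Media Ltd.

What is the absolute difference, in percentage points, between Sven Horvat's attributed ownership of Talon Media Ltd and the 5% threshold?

By spousal attribution (R1), Sven Horvat is treated as also owning Owen Silva's interest in Oakhollow Manufacturing Inc, giving 51% + 49% = 100%.
By spousal attribution (R1), Sven Horvat is treated as owning Owen Silva's 54% interest in Ironwood Ventures LLC.
Chain via Oakhollow Manufacturing Inc. → Slate Logistics SA → Orion Partners LP (R3): 100% × 58% × 84% × 38% = 18.5136% of Talon Media Ltd.
Direct interest in Talon Media Ltd: 33%.
Chain via Ironwood Ventures LLC → Quarry Trust → Clearview Shipping BV (R3): 54% × 63% × 85% × 21% = 6.07257% of Talon Media Ltd.
Aggregating (R2): 18.5136% + 33% + 6.07257% = 57.58617%.
57.58617% exceeds the 5% threshold by 52.58617 percentage points.

52.58617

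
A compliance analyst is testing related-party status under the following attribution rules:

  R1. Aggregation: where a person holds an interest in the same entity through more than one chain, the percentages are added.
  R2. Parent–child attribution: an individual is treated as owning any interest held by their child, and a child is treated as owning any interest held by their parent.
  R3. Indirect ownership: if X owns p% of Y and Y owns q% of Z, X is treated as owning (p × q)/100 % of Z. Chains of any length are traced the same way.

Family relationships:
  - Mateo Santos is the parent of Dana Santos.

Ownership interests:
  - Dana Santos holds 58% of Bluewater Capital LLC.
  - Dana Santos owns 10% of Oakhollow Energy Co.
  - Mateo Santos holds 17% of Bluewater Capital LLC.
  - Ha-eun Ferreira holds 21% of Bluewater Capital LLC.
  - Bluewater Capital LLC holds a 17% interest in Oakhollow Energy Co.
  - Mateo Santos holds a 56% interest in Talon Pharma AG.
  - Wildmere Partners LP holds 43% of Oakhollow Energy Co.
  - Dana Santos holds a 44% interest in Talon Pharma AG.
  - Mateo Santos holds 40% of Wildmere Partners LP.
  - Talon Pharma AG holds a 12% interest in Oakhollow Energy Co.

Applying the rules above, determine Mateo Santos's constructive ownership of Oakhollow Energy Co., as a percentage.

51.95%

By parent–child attribution (R2), Mateo Santos is treated as also owning Dana Santos's interest in Bluewater Capital LLC, giving 17% + 58% = 75%.
By parent–child attribution (R2), Mateo Santos is treated as also owning Dana Santos's interest in Talon Pharma AG, giving 56% + 44% = 100%.
By parent–child attribution (R2), Mateo Santos is treated as owning Dana Santos's 10% interest in Oakhollow Energy Co.
Chain via Wildmere Partners LP (R3): 40% × 43% = 17.2% of Oakhollow Energy Co.
Chain via Bluewater Capital LLC (R3): 75% × 17% = 12.75% of Oakhollow Energy Co.
Chain via Talon Pharma AG (R3): 100% × 12% = 12% of Oakhollow Energy Co.
Direct interest in Oakhollow Energy Co: 10%.
Aggregating (R1): 17.2% + 12.75% + 12% + 10% = 51.95%.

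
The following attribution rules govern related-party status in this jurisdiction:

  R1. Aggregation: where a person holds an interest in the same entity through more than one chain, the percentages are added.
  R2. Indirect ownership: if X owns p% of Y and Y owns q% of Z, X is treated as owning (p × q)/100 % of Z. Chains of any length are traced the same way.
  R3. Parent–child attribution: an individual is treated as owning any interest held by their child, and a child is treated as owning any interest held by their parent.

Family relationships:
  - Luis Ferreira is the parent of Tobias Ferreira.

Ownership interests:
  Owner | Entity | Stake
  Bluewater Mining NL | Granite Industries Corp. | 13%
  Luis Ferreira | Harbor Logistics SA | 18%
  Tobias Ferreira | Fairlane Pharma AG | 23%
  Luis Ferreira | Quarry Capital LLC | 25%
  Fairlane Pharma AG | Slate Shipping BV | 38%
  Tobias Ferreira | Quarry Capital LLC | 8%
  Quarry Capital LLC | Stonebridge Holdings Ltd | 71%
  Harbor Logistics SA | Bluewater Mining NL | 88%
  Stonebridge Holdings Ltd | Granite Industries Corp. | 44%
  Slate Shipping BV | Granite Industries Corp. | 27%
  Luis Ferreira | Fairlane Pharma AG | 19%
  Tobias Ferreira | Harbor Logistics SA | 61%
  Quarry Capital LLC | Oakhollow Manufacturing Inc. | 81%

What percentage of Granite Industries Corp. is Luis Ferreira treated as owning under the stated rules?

23.656%

By parent–child attribution (R3), Luis Ferreira is treated as also owning Tobias Ferreira's interest in Fairlane Pharma AG, giving 19% + 23% = 42%.
By parent–child attribution (R3), Luis Ferreira is treated as also owning Tobias Ferreira's interest in Harbor Logistics SA, giving 18% + 61% = 79%.
By parent–child attribution (R3), Luis Ferreira is treated as also owning Tobias Ferreira's interest in Quarry Capital LLC, giving 25% + 8% = 33%.
Chain via Fairlane Pharma AG → Slate Shipping BV (R2): 42% × 38% × 27% = 4.3092% of Granite Industries Corp.
Chain via Harbor Logistics SA → Bluewater Mining NL (R2): 79% × 88% × 13% = 9.0376% of Granite Industries Corp.
Chain via Quarry Capital LLC → Stonebridge Holdings Ltd (R2): 33% × 71% × 44% = 10.3092% of Granite Industries Corp.
Aggregating (R1): 4.3092% + 9.0376% + 10.3092% = 23.656%.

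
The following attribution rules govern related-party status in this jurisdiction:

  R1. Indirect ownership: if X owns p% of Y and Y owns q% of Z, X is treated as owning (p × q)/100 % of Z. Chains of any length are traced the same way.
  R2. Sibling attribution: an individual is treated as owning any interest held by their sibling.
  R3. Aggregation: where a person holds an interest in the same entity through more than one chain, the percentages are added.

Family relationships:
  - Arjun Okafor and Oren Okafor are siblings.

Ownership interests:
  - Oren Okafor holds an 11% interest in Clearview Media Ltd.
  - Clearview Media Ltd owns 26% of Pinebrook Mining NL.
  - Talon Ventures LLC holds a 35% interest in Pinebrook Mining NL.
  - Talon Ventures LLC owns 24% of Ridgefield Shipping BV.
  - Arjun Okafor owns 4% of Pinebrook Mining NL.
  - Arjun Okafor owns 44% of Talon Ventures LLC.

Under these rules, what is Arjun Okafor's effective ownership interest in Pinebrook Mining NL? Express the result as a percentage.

22.26%

By sibling attribution (R2), Arjun Okafor is treated as owning Oren Okafor's 11% interest in Clearview Media Ltd.
Chain via Talon Ventures LLC (R1): 44% × 35% = 15.4% of Pinebrook Mining NL.
Direct interest in Pinebrook Mining NL: 4%.
Chain via Clearview Media Ltd (R1): 11% × 26% = 2.86% of Pinebrook Mining NL.
Aggregating (R3): 15.4% + 4% + 2.86% = 22.26%.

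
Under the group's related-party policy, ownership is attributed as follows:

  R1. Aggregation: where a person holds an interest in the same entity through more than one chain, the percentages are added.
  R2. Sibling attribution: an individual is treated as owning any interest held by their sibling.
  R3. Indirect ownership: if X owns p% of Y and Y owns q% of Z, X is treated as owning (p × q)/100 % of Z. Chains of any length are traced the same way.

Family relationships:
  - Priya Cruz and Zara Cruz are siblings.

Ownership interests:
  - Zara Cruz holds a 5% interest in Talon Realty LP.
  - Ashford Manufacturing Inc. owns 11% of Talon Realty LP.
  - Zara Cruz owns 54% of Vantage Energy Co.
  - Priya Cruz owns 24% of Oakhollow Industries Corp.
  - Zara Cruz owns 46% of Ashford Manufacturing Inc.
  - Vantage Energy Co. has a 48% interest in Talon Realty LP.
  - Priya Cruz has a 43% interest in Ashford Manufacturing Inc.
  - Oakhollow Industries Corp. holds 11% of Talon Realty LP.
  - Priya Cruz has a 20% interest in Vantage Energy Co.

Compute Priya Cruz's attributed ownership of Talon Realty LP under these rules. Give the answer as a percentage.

By sibling attribution (R2), Priya Cruz is treated as also owning Zara Cruz's interest in Ashford Manufacturing Inc, giving 43% + 46% = 89%.
By sibling attribution (R2), Priya Cruz is treated as also owning Zara Cruz's interest in Vantage Energy Co, giving 20% + 54% = 74%.
By sibling attribution (R2), Priya Cruz is treated as owning Zara Cruz's 5% interest in Talon Realty LP.
Chain via Oakhollow Industries Corp. (R3): 24% × 11% = 2.64% of Talon Realty LP.
Chain via Ashford Manufacturing Inc. (R3): 89% × 11% = 9.79% of Talon Realty LP.
Chain via Vantage Energy Co. (R3): 74% × 48% = 35.52% of Talon Realty LP.
Direct interest in Talon Realty LP: 5%.
Aggregating (R1): 2.64% + 9.79% + 35.52% + 5% = 52.95%.

52.95%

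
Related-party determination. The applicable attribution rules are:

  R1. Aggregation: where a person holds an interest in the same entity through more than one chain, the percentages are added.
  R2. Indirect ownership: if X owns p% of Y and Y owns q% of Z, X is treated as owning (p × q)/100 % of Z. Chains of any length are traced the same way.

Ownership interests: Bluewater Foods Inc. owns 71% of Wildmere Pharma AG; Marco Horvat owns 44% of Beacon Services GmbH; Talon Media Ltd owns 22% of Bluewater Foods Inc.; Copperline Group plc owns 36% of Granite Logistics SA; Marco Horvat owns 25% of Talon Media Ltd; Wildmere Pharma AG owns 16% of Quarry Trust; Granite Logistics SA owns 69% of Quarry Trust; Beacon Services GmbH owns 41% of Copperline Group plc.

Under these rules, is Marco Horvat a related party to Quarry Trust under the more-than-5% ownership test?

Yes

Chain via Beacon Services GmbH → Copperline Group plc → Granite Logistics SA (R2): 44% × 41% × 36% × 69% = 4.481136% of Quarry Trust.
Chain via Talon Media Ltd → Bluewater Foods Inc. → Wildmere Pharma AG (R2): 25% × 22% × 71% × 16% = 0.6248% of Quarry Trust.
Aggregating (R1): 4.481136% + 0.6248% = 5.105936%.
5.105936% exceeds the 5% threshold, so Marco is a related party to Quarry Trust.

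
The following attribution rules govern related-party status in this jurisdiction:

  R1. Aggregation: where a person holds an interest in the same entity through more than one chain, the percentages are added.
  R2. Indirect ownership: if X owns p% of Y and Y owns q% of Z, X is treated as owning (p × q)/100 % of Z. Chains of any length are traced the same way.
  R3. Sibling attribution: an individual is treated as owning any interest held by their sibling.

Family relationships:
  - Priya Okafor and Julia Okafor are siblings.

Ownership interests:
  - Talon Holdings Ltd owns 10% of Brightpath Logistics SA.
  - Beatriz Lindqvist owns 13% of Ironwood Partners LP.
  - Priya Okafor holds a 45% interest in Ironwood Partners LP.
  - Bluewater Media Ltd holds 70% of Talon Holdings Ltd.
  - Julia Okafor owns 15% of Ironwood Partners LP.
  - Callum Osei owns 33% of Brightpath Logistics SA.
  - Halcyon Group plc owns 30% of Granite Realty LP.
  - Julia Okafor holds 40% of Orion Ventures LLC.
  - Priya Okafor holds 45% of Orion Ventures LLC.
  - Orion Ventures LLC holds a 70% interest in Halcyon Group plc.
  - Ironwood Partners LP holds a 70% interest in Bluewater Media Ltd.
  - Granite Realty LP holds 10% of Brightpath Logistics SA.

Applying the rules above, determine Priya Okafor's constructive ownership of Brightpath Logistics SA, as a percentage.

By sibling attribution (R3), Priya Okafor is treated as also owning Julia Okafor's interest in Orion Ventures LLC, giving 45% + 40% = 85%.
By sibling attribution (R3), Priya Okafor is treated as also owning Julia Okafor's interest in Ironwood Partners LP, giving 45% + 15% = 60%.
Chain via Orion Ventures LLC → Halcyon Group plc → Granite Realty LP (R2): 85% × 70% × 30% × 10% = 1.785% of Brightpath Logistics SA.
Chain via Ironwood Partners LP → Bluewater Media Ltd → Talon Holdings Ltd (R2): 60% × 70% × 70% × 10% = 2.94% of Brightpath Logistics SA.
Aggregating (R1): 1.785% + 2.94% = 4.725%.

4.725%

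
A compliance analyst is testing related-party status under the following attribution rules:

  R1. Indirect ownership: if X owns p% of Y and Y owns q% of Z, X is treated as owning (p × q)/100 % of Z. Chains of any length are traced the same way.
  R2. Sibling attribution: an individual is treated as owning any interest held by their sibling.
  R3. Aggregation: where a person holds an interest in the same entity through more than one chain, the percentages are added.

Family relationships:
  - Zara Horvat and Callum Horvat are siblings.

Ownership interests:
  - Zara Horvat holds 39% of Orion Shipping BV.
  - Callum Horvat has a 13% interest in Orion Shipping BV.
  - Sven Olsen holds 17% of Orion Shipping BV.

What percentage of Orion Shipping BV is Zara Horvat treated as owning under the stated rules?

By sibling attribution (R2), Zara Horvat is treated as also owning Callum Horvat's interest in Orion Shipping BV, giving 39% + 13% = 52%.
Direct interest in Orion Shipping BV: 52%.

52%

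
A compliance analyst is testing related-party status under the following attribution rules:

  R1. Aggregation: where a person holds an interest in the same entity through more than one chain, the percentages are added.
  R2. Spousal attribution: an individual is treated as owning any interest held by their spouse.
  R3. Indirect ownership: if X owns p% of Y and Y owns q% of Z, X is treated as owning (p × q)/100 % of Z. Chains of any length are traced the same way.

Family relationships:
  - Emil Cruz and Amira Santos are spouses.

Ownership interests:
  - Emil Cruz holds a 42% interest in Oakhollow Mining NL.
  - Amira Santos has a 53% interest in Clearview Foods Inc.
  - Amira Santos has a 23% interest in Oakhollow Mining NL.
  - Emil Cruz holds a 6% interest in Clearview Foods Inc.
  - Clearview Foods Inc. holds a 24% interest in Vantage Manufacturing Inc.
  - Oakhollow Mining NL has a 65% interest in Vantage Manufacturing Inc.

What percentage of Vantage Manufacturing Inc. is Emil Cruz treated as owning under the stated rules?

56.41%

By spousal attribution (R2), Emil Cruz is treated as also owning Amira Santos's interest in Oakhollow Mining NL, giving 42% + 23% = 65%.
By spousal attribution (R2), Emil Cruz is treated as also owning Amira Santos's interest in Clearview Foods Inc, giving 6% + 53% = 59%.
Chain via Oakhollow Mining NL (R3): 65% × 65% = 42.25% of Vantage Manufacturing Inc.
Chain via Clearview Foods Inc. (R3): 59% × 24% = 14.16% of Vantage Manufacturing Inc.
Aggregating (R1): 42.25% + 14.16% = 56.41%.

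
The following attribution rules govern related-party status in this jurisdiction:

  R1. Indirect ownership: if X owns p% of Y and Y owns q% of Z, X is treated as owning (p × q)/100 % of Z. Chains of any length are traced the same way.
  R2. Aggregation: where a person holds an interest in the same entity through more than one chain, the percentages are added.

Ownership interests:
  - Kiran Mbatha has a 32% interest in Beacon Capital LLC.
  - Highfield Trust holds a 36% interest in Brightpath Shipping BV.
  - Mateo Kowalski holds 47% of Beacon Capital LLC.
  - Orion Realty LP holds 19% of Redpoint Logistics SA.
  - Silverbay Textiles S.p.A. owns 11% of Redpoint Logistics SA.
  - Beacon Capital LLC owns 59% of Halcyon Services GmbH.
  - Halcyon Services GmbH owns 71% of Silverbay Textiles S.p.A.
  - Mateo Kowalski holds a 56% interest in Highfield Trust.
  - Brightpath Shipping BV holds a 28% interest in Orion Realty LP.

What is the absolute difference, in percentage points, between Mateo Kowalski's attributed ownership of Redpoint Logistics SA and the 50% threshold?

Chain via Highfield Trust → Brightpath Shipping BV → Orion Realty LP (R1): 56% × 36% × 28% × 19% = 1.072512% of Redpoint Logistics SA.
Chain via Beacon Capital LLC → Halcyon Services GmbH → Silverbay Textiles S.p.A. (R1): 47% × 59% × 71% × 11% = 2.165713% of Redpoint Logistics SA.
Aggregating (R2): 1.072512% + 2.165713% = 3.238225%.
3.238225% falls short of the 50% threshold by 46.761775 percentage points.

46.761775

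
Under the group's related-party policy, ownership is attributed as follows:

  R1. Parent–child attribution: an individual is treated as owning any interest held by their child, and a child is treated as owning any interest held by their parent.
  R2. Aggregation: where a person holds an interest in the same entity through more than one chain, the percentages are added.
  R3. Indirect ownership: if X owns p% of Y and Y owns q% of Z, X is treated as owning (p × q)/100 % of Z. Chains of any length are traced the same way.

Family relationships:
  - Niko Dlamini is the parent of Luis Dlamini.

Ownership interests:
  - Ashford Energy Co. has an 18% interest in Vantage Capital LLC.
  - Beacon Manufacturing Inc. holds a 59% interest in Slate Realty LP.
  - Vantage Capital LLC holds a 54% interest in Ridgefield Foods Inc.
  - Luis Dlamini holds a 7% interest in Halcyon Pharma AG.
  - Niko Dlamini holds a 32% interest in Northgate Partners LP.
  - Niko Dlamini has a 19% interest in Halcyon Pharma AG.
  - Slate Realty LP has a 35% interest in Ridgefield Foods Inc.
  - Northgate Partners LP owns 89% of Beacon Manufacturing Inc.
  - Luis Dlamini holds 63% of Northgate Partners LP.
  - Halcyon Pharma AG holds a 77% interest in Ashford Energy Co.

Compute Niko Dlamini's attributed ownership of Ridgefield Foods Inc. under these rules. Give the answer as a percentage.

By parent–child attribution (R1), Niko Dlamini is treated as also owning Luis Dlamini's interest in Northgate Partners LP, giving 32% + 63% = 95%.
By parent–child attribution (R1), Niko Dlamini is treated as also owning Luis Dlamini's interest in Halcyon Pharma AG, giving 19% + 7% = 26%.
Chain via Northgate Partners LP → Beacon Manufacturing Inc. → Slate Realty LP (R3): 95% × 89% × 59% × 35% = 17.459575% of Ridgefield Foods Inc.
Chain via Halcyon Pharma AG → Ashford Energy Co. → Vantage Capital LLC (R3): 26% × 77% × 18% × 54% = 1.945944% of Ridgefield Foods Inc.
Aggregating (R2): 17.459575% + 1.945944% = 19.405519%.

19.405519%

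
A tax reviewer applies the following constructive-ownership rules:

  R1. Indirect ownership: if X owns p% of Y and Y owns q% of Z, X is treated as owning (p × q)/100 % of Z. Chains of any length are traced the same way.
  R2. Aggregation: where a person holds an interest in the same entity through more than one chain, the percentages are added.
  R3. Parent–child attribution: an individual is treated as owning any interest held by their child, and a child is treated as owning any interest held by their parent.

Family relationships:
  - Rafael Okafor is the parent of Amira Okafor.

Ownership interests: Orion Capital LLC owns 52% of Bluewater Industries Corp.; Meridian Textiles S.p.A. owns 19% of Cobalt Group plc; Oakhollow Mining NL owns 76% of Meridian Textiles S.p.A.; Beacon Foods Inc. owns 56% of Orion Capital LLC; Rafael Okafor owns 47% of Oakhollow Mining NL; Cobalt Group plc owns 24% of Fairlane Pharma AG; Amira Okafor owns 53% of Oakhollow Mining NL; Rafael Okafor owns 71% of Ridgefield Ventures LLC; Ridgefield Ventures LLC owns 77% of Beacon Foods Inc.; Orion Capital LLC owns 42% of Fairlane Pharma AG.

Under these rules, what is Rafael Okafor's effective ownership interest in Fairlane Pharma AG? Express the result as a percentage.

By parent–child attribution (R3), Rafael Okafor is treated as also owning Amira Okafor's interest in Oakhollow Mining NL, giving 47% + 53% = 100%.
Chain via Ridgefield Ventures LLC → Beacon Foods Inc. → Orion Capital LLC (R1): 71% × 77% × 56% × 42% = 12.858384% of Fairlane Pharma AG.
Chain via Oakhollow Mining NL → Meridian Textiles S.p.A. → Cobalt Group plc (R1): 100% × 76% × 19% × 24% = 3.4656% of Fairlane Pharma AG.
Aggregating (R2): 12.858384% + 3.4656% = 16.323984%.

16.323984%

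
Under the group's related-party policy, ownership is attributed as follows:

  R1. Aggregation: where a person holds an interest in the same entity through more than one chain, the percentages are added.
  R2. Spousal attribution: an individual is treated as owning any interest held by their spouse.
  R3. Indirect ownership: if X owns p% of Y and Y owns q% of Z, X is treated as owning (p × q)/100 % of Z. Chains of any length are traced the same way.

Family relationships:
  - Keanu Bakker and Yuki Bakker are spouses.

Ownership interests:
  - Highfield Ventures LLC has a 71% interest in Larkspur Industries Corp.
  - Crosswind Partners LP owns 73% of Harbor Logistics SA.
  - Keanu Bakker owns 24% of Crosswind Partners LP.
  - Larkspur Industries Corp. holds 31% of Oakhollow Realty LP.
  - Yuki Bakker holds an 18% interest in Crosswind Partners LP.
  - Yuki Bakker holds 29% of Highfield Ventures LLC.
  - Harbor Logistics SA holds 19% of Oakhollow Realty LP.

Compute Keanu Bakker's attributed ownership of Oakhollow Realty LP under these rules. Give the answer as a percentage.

By spousal attribution (R2), Keanu Bakker is treated as also owning Yuki Bakker's interest in Crosswind Partners LP, giving 24% + 18% = 42%.
By spousal attribution (R2), Keanu Bakker is treated as owning Yuki Bakker's 29% interest in Highfield Ventures LLC.
Chain via Crosswind Partners LP → Harbor Logistics SA (R3): 42% × 73% × 19% = 5.8254% of Oakhollow Realty LP.
Chain via Highfield Ventures LLC → Larkspur Industries Corp. (R3): 29% × 71% × 31% = 6.3829% of Oakhollow Realty LP.
Aggregating (R1): 5.8254% + 6.3829% = 12.2083%.

12.2083%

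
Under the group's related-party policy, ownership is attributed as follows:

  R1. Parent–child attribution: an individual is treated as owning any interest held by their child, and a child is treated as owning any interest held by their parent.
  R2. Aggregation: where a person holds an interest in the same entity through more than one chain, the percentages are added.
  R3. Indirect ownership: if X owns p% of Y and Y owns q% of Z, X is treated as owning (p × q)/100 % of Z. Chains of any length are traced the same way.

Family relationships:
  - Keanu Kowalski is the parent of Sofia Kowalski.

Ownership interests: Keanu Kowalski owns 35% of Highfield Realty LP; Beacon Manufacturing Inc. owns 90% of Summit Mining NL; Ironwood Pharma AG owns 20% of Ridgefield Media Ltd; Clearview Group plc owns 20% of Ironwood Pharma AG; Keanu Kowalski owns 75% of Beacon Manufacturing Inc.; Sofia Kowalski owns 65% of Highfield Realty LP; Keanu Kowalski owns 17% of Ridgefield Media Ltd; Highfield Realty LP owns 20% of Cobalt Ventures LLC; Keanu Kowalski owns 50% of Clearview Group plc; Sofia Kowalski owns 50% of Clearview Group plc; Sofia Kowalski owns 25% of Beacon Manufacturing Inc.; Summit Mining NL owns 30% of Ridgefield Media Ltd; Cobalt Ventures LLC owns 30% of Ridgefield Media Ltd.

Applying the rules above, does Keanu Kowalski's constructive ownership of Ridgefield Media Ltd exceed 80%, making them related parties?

By parent–child attribution (R1), Keanu Kowalski is treated as also owning Sofia Kowalski's interest in Beacon Manufacturing Inc, giving 75% + 25% = 100%.
By parent–child attribution (R1), Keanu Kowalski is treated as also owning Sofia Kowalski's interest in Clearview Group plc, giving 50% + 50% = 100%.
By parent–child attribution (R1), Keanu Kowalski is treated as also owning Sofia Kowalski's interest in Highfield Realty LP, giving 35% + 65% = 100%.
Chain via Beacon Manufacturing Inc. → Summit Mining NL (R3): 100% × 90% × 30% = 27% of Ridgefield Media Ltd.
Chain via Clearview Group plc → Ironwood Pharma AG (R3): 100% × 20% × 20% = 4% of Ridgefield Media Ltd.
Chain via Highfield Realty LP → Cobalt Ventures LLC (R3): 100% × 20% × 30% = 6% of Ridgefield Media Ltd.
Direct interest in Ridgefield Media Ltd: 17%.
Aggregating (R2): 27% + 4% + 6% + 17% = 54%.
54% does not exceed the 80% threshold, so Keanu is not a related party to Ridgefield Media Ltd.

No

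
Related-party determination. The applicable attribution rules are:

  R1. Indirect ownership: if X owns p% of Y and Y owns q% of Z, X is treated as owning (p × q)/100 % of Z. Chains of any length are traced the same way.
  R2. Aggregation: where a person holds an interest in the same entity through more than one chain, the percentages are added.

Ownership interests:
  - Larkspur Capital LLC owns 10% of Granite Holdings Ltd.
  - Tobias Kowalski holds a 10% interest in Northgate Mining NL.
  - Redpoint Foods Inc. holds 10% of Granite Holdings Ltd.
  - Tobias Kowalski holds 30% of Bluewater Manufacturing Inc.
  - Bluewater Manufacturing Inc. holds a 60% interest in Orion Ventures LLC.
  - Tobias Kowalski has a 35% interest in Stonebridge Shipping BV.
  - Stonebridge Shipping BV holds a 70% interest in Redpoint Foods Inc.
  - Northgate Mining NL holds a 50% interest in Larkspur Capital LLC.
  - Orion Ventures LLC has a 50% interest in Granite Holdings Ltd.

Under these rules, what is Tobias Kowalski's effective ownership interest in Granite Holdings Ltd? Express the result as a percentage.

11.95%

Chain via Bluewater Manufacturing Inc. → Orion Ventures LLC (R1): 30% × 60% × 50% = 9% of Granite Holdings Ltd.
Chain via Stonebridge Shipping BV → Redpoint Foods Inc. (R1): 35% × 70% × 10% = 2.45% of Granite Holdings Ltd.
Chain via Northgate Mining NL → Larkspur Capital LLC (R1): 10% × 50% × 10% = 0.5% of Granite Holdings Ltd.
Aggregating (R2): 9% + 2.45% + 0.5% = 11.95%.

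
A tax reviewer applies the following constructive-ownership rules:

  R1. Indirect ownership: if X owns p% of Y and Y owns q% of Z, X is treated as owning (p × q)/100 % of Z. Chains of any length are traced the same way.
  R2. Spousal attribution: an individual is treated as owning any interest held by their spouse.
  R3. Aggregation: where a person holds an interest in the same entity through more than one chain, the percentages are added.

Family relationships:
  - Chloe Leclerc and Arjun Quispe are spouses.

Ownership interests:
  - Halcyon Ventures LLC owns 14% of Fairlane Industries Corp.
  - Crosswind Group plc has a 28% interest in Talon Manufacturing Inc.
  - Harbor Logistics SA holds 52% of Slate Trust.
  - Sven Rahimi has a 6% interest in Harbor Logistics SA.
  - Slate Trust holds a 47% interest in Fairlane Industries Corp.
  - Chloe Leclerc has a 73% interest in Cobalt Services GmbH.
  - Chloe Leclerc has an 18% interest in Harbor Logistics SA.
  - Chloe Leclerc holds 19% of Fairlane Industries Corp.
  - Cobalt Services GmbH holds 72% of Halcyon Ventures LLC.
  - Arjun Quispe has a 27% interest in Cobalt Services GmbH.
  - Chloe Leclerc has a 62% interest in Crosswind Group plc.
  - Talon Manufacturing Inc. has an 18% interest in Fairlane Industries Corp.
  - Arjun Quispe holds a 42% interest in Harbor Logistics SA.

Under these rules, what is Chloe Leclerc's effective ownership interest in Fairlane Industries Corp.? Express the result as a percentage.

46.8688%

By spousal attribution (R2), Chloe Leclerc is treated as also owning Arjun Quispe's interest in Harbor Logistics SA, giving 18% + 42% = 60%.
By spousal attribution (R2), Chloe Leclerc is treated as also owning Arjun Quispe's interest in Cobalt Services GmbH, giving 73% + 27% = 100%.
Chain via Crosswind Group plc → Talon Manufacturing Inc. (R1): 62% × 28% × 18% = 3.1248% of Fairlane Industries Corp.
Chain via Harbor Logistics SA → Slate Trust (R1): 60% × 52% × 47% = 14.664% of Fairlane Industries Corp.
Chain via Cobalt Services GmbH → Halcyon Ventures LLC (R1): 100% × 72% × 14% = 10.08% of Fairlane Industries Corp.
Direct interest in Fairlane Industries Corp: 19%.
Aggregating (R3): 3.1248% + 14.664% + 10.08% + 19% = 46.8688%.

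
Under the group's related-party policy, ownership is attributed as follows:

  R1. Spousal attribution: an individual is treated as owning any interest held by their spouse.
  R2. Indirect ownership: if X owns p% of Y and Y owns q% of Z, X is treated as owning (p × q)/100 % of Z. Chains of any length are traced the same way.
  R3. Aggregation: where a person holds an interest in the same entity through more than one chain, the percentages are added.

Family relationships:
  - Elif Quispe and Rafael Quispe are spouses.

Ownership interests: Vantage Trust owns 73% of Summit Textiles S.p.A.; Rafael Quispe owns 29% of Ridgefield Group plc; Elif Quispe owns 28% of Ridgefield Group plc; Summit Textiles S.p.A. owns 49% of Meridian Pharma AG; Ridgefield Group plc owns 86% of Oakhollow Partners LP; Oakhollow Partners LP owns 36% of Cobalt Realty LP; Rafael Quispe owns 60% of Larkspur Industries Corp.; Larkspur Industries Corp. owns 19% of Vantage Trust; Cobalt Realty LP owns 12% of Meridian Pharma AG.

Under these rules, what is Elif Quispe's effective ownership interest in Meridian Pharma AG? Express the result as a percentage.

By spousal attribution (R1), Elif Quispe is treated as also owning Rafael Quispe's interest in Ridgefield Group plc, giving 28% + 29% = 57%.
By spousal attribution (R1), Elif Quispe is treated as owning Rafael Quispe's 60% interest in Larkspur Industries Corp.
Chain via Ridgefield Group plc → Oakhollow Partners LP → Cobalt Realty LP (R2): 57% × 86% × 36% × 12% = 2.117664% of Meridian Pharma AG.
Chain via Larkspur Industries Corp. → Vantage Trust → Summit Textiles S.p.A. (R2): 60% × 19% × 73% × 49% = 4.07778% of Meridian Pharma AG.
Aggregating (R3): 2.117664% + 4.07778% = 6.195444%.

6.195444%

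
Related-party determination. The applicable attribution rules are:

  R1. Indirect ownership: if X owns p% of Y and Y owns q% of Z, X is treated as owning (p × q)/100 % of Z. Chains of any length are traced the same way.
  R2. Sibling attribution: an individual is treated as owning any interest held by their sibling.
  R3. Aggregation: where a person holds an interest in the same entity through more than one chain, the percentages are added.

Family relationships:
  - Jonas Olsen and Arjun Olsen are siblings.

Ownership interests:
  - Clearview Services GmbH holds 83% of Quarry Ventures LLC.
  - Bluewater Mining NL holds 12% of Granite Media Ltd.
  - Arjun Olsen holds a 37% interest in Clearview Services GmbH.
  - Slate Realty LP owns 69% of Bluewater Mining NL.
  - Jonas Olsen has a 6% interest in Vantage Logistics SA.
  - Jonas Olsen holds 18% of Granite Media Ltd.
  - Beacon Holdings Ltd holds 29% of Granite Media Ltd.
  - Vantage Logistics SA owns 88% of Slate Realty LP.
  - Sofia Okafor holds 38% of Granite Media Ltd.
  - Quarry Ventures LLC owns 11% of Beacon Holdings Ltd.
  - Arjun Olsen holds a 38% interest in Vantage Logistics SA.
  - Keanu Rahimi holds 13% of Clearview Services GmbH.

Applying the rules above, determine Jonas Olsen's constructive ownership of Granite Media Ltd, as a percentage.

22.185665%

By sibling attribution (R2), Jonas Olsen is treated as also owning Arjun Olsen's interest in Vantage Logistics SA, giving 6% + 38% = 44%.
By sibling attribution (R2), Jonas Olsen is treated as owning Arjun Olsen's 37% interest in Clearview Services GmbH.
Chain via Vantage Logistics SA → Slate Realty LP → Bluewater Mining NL (R1): 44% × 88% × 69% × 12% = 3.206016% of Granite Media Ltd.
Direct interest in Granite Media Ltd: 18%.
Chain via Clearview Services GmbH → Quarry Ventures LLC → Beacon Holdings Ltd (R1): 37% × 83% × 11% × 29% = 0.979649% of Granite Media Ltd.
Aggregating (R3): 3.206016% + 18% + 0.979649% = 22.185665%.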